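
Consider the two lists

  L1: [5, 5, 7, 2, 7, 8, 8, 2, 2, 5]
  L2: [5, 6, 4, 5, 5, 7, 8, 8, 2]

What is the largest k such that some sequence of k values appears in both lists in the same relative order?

6

One common subsequence of length 6: 5 (L1 #1, L2 #4); then 5 (L1 #2, L2 #5); then 7 (L1 #5, L2 #6); then 8 (L1 #6, L2 #7); then 8 (L1 #7, L2 #8); then 2 (L1 #9, L2 #9), and the DP table's final entry dp[10][9] is also 6, so no common subsequence is longer.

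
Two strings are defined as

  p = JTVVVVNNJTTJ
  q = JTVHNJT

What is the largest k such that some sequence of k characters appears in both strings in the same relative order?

One common subsequence of length 6: J (p #1, q #1); then T (p #2, q #2); then V (p #3, q #3); then N (p #8, q #5); then J (p #9, q #6); then T (p #11, q #7). dp[12][7] = 6 confirms this is the maximum.

6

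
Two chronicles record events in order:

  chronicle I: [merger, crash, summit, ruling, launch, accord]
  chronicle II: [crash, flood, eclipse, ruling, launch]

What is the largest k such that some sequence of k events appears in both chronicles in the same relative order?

Taking crash at chronicle I[2]=chronicle II[1], then ruling at chronicle I[4]=chronicle II[4], then launch at chronicle I[5]=chronicle II[5] gives a common subsequence of length 3. dp[6][5] = 3 confirms this is the maximum.

3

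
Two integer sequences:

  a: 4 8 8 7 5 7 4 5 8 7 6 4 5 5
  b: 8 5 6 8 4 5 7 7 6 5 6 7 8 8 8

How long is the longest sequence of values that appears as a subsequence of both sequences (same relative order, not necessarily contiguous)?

Taking 8 [2,1], then 8 [3,4], then 5 [5,6], then 7 [6,7], then 7 [10,8], then 6 [11,9], then 5 [13,10] gives a common subsequence of length 7. dp[14][15] = 7 confirms this is the maximum.

7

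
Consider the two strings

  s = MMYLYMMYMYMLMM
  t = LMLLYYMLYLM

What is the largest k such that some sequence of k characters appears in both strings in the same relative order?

8

Match M at s[1]=t[2]; then L at s[4]=t[4]; then Y at s[5]=t[5]; then Y at s[8]=t[6]; then M at s[9]=t[7]; then Y at s[10]=t[9]; then L at s[12]=t[10]; then M at s[14]=t[11] — 8 characters in the same relative order in both. The LCS DP gives dp[14][11] = 8, so this is optimal.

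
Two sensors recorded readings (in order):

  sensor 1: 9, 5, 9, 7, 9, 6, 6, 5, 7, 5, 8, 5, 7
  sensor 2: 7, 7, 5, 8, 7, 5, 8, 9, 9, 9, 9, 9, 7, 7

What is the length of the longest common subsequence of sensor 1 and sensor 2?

6

Pick 7 at sensor 1[4]=sensor 2[2] → 5 at sensor 1[8]=sensor 2[3] → 7 at sensor 1[9]=sensor 2[5] → 5 at sensor 1[10]=sensor 2[6] → 8 at sensor 1[11]=sensor 2[7] → 7 at sensor 1[13]=sensor 2[14]; all 6 values appear in both, in order. Since dp[13][14] = 6, nothing longer is possible.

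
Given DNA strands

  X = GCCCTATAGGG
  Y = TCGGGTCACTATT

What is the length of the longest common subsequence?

Let dp[i][j] be the LCS length of the first i bases of X and the first j bases of Y. dp[i][j] = dp[i-1][j-1]+1 when the i-th and j-th bases match, else max(dp[i-1][j], dp[i][j-1]).
    ·  T  C  G  G  G  T  C  A  C  T  A  T  T
 ·  0  0  0  0  0  0  0  0  0  0  0  0  0  0
 G  0  0  0  1  1  1  1  1  1  1  1  1  1  1
 C  0  0  1  1  1  1  1  2  2  2  2  2  2  2
 C  0  0  1  1  1  1  1  2  2  3  3  3  3  3
 C  0  0  1  1  1  1  1  2  2  3  3  3  3  3
 T  0  1  1  1  1  1  2  2  2  3  4  4  4  4
 A  0  1  1  1  1  1  2  2  3  3  4  5  5  5
 T  0  1  1  1  1  1  2  2  3  3  4  5  6  6
 A  0  1  1  1  1  1  2  2  3  3  4  5  6  6
 G  0  1  1  2  2  2  2  2  3  3  4  5  6  6
 G  0  1  1  2  3  3  3  3  3  3  4  5  6  6
 G  0  1  1  2  3  4  4  4  4  4  4  5  6  6
dp[11][13] = 6. One LCS (by backtracking along matches): GCCTAT.

6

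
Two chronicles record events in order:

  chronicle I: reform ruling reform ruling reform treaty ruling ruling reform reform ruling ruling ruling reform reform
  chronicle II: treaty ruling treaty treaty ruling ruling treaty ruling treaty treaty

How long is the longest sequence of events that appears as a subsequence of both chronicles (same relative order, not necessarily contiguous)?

Taking ruling [2,2], treaty [6,4], ruling [7,5], ruling [8,6], ruling [11,8] gives a common subsequence of length 5. The LCS DP gives dp[15][10] = 5, so this is optimal.

5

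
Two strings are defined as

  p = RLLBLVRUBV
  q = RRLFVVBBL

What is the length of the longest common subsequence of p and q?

4

One common subsequence of length 4: R [1,2], L [2,3], B [4,8], L [5,9]. dp[10][9] = 4 confirms this is the maximum.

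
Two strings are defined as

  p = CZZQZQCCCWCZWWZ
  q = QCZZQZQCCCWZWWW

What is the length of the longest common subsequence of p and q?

Match C at p[1]=q[2]; then Z at p[2]=q[3]; then Z at p[3]=q[4]; then Q at p[4]=q[5]; then Z at p[5]=q[6]; then Q at p[6]=q[7]; then C at p[7]=q[8]; then C at p[8]=q[9]; then C at p[9]=q[10]; then W at p[10]=q[11]; then Z at p[12]=q[12]; then W at p[13]=q[14]; then W at p[14]=q[15] — 13 characters in the same relative order in both. The LCS DP gives dp[15][15] = 13, so this is optimal.

13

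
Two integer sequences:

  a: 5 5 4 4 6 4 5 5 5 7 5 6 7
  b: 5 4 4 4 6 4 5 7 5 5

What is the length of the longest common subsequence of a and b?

8

Let dp[i][j] be the LCS length of the first i values of a and the first j values of b. dp[i][j] = dp[i-1][j-1]+1 when the i-th and j-th values match, else max(dp[i-1][j], dp[i][j-1]).
    ·  5  4  4  4  6  4  5  7  5  5
 ·  0  0  0  0  0  0  0  0  0  0  0
 5  0  1  1  1  1  1  1  1  1  1  1
 5  0  1  1  1  1  1  1  2  2  2  2
 4  0  1  2  2  2  2  2  2  2  2  2
 4  0  1  2  3  3  3  3  3  3  3  3
 6  0  1  2  3  3  4  4  4  4  4  4
 4  0  1  2  3  4  4  5  5  5  5  5
 5  0  1  2  3  4  4  5  6  6  6  6
 5  0  1  2  3  4  4  5  6  6  7  7
 5  0  1  2  3  4  4  5  6  6  7  8
 7  0  1  2  3  4  4  5  6  7  7  8
 5  0  1  2  3  4  4  5  6  7  8  8
 6  0  1  2  3  4  5  5  6  7  8  8
 7  0  1  2  3  4  5  5  6  7  8  8
dp[13][10] = 8. One LCS (by backtracking along matches): 5, 4, 4, 6, 4, 5, 5, 5.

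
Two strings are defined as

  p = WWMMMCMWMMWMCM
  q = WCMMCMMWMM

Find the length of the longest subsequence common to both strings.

One common subsequence of length 9: W (p #1, q #1) → M (p #4, q #3) → M (p #5, q #4) → C (p #6, q #5) → M (p #9, q #6) → M (p #10, q #7) → W (p #11, q #8) → M (p #12, q #9) → M (p #14, q #10). dp[14][10] = 9 confirms this is the maximum.

9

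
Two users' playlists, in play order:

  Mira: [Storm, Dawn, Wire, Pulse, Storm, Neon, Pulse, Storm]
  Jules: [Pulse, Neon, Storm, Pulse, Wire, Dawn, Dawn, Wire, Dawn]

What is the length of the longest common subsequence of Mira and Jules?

3

Pick Storm at Mira[1]=Jules[3] → Dawn at Mira[2]=Jules[7] → Wire at Mira[3]=Jules[8]; all 3 songs appear in both, in order. dp[8][9] = 3 confirms this is the maximum.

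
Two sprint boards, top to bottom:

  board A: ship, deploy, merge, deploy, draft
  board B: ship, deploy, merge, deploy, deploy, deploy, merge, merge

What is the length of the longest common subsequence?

Pick ship [1,1]; then deploy [2,2]; then merge [3,3]; then deploy [4,6]; all 4 tasks appear in both, in order. The LCS DP gives dp[5][8] = 4, so this is optimal.

4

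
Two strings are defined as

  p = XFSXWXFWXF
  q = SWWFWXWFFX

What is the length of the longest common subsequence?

Pick S [3,1] → W [5,3] → F [7,4] → W [8,5] → X [9,6] → F [10,9]; all 6 characters appear in both, in order. The LCS DP gives dp[10][10] = 6, so this is optimal.

6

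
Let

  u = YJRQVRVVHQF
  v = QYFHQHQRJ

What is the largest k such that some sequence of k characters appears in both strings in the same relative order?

Let dp[i][j] be the LCS length of the first i characters of u and the first j characters of v. dp[i][j] = dp[i-1][j-1]+1 when the i-th and j-th characters match, else max(dp[i-1][j], dp[i][j-1]).
    ·  Q  Y  F  H  Q  H  Q  R  J
 ·  0  0  0  0  0  0  0  0  0  0
 Y  0  0  1  1  1  1  1  1  1  1
 J  0  0  1  1  1  1  1  1  1  2
 R  0  0  1  1  1  1  1  1  2  2
 Q  0  1  1  1  1  2  2  2  2  2
 V  0  1  1  1  1  2  2  2  2  2
 R  0  1  1  1  1  2  2  2  3  3
 V  0  1  1  1  1  2  2  2  3  3
 V  0  1  1  1  1  2  2  2  3  3
 H  0  1  1  1  2  2  3  3  3  3
 Q  0  1  1  1  2  3  3  4  4  4
 F  0  1  1  2  2  3  3  4  4  4
dp[11][9] = 4. One LCS (by backtracking along matches): YQHQ.

4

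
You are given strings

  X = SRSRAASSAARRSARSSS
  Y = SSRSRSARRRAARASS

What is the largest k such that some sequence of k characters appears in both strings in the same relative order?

12

Pick S [1,2]; then R [2,3]; then S [3,4]; then R [4,5]; then S [8,6]; then A [9,7]; then R [11,9]; then R [12,10]; then A [14,12]; then R [15,13]; then S [17,15]; then S [18,16]; all 12 characters appear in both, in order. The LCS DP gives dp[18][16] = 12, so this is optimal.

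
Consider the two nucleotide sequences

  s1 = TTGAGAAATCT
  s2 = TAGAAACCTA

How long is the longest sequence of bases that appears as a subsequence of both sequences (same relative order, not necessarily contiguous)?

Match T (s1 #2, s2 #1), A (s1 #4, s2 #2), G (s1 #5, s2 #3), A (s1 #6, s2 #4), A (s1 #7, s2 #5), A (s1 #8, s2 #6), C (s1 #10, s2 #8), T (s1 #11, s2 #9) — 8 bases in the same relative order in both. The LCS DP gives dp[11][10] = 8, so this is optimal.

8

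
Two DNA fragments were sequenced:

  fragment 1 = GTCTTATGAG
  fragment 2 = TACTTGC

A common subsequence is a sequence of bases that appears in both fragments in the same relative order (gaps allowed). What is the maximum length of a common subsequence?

One common subsequence of length 5: T at fragment 1[2]=fragment 2[1] → C at fragment 1[3]=fragment 2[3] → T at fragment 1[5]=fragment 2[4] → T at fragment 1[7]=fragment 2[5] → G at fragment 1[8]=fragment 2[6], and the DP table's final entry dp[10][7] is also 5, so no common subsequence is longer.

5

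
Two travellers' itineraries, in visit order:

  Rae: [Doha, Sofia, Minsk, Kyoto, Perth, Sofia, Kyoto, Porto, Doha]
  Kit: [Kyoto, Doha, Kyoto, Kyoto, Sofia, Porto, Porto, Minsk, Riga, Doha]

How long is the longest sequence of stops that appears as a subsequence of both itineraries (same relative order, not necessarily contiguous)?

5

Taking Doha (Rae #1, Kit #2), Kyoto (Rae #4, Kit #4), Sofia (Rae #6, Kit #5), Porto (Rae #8, Kit #7), Doha (Rae #9, Kit #10) gives a common subsequence of length 5. dp[9][10] = 5 confirms this is the maximum.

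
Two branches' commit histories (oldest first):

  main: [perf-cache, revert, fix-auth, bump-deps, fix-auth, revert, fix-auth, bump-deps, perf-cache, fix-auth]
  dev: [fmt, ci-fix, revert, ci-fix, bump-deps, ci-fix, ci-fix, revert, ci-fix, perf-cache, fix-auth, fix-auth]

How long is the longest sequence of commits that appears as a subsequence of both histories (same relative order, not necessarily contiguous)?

Match revert (main #2, dev #3); then bump-deps (main #4, dev #5); then revert (main #6, dev #8); then fix-auth (main #7, dev #11); then fix-auth (main #10, dev #12) — 5 commits in the same relative order in both. The LCS DP gives dp[10][12] = 5, so this is optimal.

5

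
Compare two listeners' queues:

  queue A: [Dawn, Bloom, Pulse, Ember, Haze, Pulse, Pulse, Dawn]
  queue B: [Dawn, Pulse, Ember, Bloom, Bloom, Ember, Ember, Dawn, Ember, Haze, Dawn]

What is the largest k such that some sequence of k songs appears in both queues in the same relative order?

5

Match Dawn at queue A[1]=queue B[1] → Bloom at queue A[2]=queue B[5] → Ember at queue A[4]=queue B[9] → Haze at queue A[5]=queue B[10] → Dawn at queue A[8]=queue B[11] — 5 songs in the same relative order in both. The LCS DP gives dp[8][11] = 5, so this is optimal.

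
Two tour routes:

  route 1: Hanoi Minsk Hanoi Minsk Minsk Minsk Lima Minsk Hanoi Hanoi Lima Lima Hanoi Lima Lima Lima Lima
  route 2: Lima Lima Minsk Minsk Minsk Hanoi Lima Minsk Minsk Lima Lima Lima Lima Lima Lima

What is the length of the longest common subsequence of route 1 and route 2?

Pick Minsk at route 1[2]=route 2[3], then Minsk at route 1[4]=route 2[4], then Minsk at route 1[5]=route 2[5], then Minsk at route 1[6]=route 2[8], then Minsk at route 1[8]=route 2[9], then Lima at route 1[11]=route 2[10], then Lima at route 1[12]=route 2[11], then Lima at route 1[14]=route 2[12], then Lima at route 1[15]=route 2[13], then Lima at route 1[16]=route 2[14], then Lima at route 1[17]=route 2[15]; all 11 stops appear in both, in order. The LCS DP gives dp[17][15] = 11, so this is optimal.

11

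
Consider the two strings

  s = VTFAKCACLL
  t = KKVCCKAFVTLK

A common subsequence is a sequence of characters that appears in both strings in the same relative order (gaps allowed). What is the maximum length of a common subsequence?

4

Let dp[i][j] be the LCS length of the first i characters of s and the first j characters of t. dp[i][j] = dp[i-1][j-1]+1 when the i-th and j-th characters match, else max(dp[i-1][j], dp[i][j-1]).
    ·  K  K  V  C  C  K  A  F  V  T  L  K
 ·  0  0  0  0  0  0  0  0  0  0  0  0  0
 V  0  0  0  1  1  1  1  1  1  1  1  1  1
 T  0  0  0  1  1  1  1  1  1  1  2  2  2
 F  0  0  0  1  1  1  1  1  2  2  2  2  2
 A  0  0  0  1  1  1  1  2  2  2  2  2  2
 K  0  1  1  1  1  1  2  2  2  2  2  2  3
 C  0  1  1  1  2  2  2  2  2  2  2  2  3
 A  0  1  1  1  2  2  2  3  3  3  3  3  3
 C  0  1  1  1  2  3  3  3  3  3  3  3  3
 L  0  1  1  1  2  3  3  3  3  3  3  4  4
 L  0  1  1  1  2  3  3  3  3  3  3  4  4
dp[10][12] = 4. One LCS (by backtracking along matches): VKAL.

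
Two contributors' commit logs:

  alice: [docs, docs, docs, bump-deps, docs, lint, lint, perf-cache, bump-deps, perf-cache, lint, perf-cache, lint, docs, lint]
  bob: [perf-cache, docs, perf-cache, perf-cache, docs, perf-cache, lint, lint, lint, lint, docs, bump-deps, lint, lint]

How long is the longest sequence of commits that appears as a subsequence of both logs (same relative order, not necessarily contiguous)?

8

Taking docs at alice[1]=bob[2]; then docs at alice[2]=bob[5]; then lint at alice[6]=bob[7]; then lint at alice[7]=bob[8]; then lint at alice[11]=bob[9]; then lint at alice[13]=bob[10]; then docs at alice[14]=bob[11]; then lint at alice[15]=bob[14] gives a common subsequence of length 8. The LCS DP gives dp[15][14] = 8, so this is optimal.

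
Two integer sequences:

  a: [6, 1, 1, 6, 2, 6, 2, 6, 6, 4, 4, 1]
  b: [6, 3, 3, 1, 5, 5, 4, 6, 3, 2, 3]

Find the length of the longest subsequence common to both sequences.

Taking 6 (a #1, b #1), 1 (a #2, b #4), 6 (a #4, b #8), 2 (a #5, b #10) gives a common subsequence of length 4, and the DP table's final entry dp[12][11] is also 4, so no common subsequence is longer.

4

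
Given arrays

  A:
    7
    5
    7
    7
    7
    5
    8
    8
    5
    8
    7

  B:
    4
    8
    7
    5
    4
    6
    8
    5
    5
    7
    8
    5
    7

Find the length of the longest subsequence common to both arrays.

6

Pick 7 at A[1]=B[3]; then 5 at A[2]=B[9]; then 7 at A[5]=B[10]; then 8 at A[8]=B[11]; then 5 at A[9]=B[12]; then 7 at A[11]=B[13]; all 6 values appear in both, in order. dp[11][13] = 6 confirms this is the maximum.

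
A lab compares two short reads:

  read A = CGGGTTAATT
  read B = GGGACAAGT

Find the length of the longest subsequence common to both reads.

6

Taking G [2,1] → G [3,2] → G [4,3] → A [7,6] → A [8,7] → T [10,9] gives a common subsequence of length 6. Since dp[10][9] = 6, nothing longer is possible.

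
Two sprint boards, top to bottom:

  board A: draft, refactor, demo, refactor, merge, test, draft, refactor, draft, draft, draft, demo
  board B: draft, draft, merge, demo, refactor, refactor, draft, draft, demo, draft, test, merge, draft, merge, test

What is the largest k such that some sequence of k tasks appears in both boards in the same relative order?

One common subsequence of length 7: draft (board A #1, board B #2); then refactor (board A #2, board B #5); then refactor (board A #4, board B #6); then draft (board A #7, board B #7); then draft (board A #9, board B #8); then draft (board A #10, board B #10); then draft (board A #11, board B #13). dp[12][15] = 7 confirms this is the maximum.

7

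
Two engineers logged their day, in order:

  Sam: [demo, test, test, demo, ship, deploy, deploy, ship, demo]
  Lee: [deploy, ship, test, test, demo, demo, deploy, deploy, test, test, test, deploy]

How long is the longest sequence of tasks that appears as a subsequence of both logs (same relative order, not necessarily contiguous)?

One common subsequence of length 5: test at Sam[2]=Lee[3], test at Sam[3]=Lee[4], demo at Sam[4]=Lee[6], deploy at Sam[6]=Lee[8], deploy at Sam[7]=Lee[12]. Since dp[9][12] = 5, nothing longer is possible.

5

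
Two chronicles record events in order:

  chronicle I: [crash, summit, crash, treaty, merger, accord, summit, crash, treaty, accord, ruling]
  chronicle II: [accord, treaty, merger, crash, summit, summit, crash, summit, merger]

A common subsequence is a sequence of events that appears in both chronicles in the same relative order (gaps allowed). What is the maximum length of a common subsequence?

4

Taking crash (chronicle I #1, chronicle II #4), summit (chronicle I #2, chronicle II #6), crash (chronicle I #3, chronicle II #7), merger (chronicle I #5, chronicle II #9) gives a common subsequence of length 4. The LCS DP gives dp[11][9] = 4, so this is optimal.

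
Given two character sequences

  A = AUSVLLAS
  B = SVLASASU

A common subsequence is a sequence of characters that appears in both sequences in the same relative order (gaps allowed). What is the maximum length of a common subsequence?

Match S at A[3]=B[1]; then V at A[4]=B[2]; then L at A[5]=B[3]; then A at A[7]=B[6]; then S at A[8]=B[7] — 5 characters in the same relative order in both, and the DP table's final entry dp[8][8] is also 5, so no common subsequence is longer.

5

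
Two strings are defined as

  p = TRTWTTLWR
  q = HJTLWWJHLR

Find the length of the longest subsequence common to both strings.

4

Let dp[i][j] be the LCS length of the first i characters of p and the first j characters of q. dp[i][j] = dp[i-1][j-1]+1 when the i-th and j-th characters match, else max(dp[i-1][j], dp[i][j-1]).
    ·  H  J  T  L  W  W  J  H  L  R
 ·  0  0  0  0  0  0  0  0  0  0  0
 T  0  0  0  1  1  1  1  1  1  1  1
 R  0  0  0  1  1  1  1  1  1  1  2
 T  0  0  0  1  1  1  1  1  1  1  2
 W  0  0  0  1  1  2  2  2  2  2  2
 T  0  0  0  1  1  2  2  2  2  2  2
 T  0  0  0  1  1  2  2  2  2  2  2
 L  0  0  0  1  2  2  2  2  2  3  3
 W  0  0  0  1  2  3  3  3  3  3  3
 R  0  0  0  1  2  3  3  3  3  3  4
dp[9][10] = 4. One LCS (by backtracking along matches): TWLR.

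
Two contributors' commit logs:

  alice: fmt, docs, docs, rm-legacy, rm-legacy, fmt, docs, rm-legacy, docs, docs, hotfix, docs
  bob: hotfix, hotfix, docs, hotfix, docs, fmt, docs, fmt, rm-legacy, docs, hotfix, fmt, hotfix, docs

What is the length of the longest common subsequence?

8

One common subsequence of length 8: docs (alice #2, bob #3), then docs (alice #3, bob #5), then fmt (alice #6, bob #6), then docs (alice #7, bob #7), then rm-legacy (alice #8, bob #9), then docs (alice #9, bob #10), then hotfix (alice #11, bob #13), then docs (alice #12, bob #14). dp[12][14] = 8 confirms this is the maximum.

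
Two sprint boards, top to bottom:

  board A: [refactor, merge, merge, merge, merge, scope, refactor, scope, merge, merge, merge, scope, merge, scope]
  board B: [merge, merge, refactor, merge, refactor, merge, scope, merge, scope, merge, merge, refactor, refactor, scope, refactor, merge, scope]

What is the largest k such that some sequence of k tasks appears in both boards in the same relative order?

Taking merge (board A #2, board B #1), then merge (board A #3, board B #2), then merge (board A #4, board B #4), then merge (board A #5, board B #6), then scope (board A #6, board B #7), then scope (board A #8, board B #9), then merge (board A #9, board B #10), then merge (board A #10, board B #11), then scope (board A #12, board B #14), then merge (board A #13, board B #16), then scope (board A #14, board B #17) gives a common subsequence of length 11. Since dp[14][17] = 11, nothing longer is possible.

11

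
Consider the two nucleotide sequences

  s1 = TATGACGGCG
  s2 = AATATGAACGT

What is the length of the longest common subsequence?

Taking T at s1[1]=s2[3]; then A at s1[2]=s2[4]; then T at s1[3]=s2[5]; then G at s1[4]=s2[6]; then A at s1[5]=s2[8]; then C at s1[6]=s2[9]; then G at s1[7]=s2[10] gives a common subsequence of length 7, and the DP table's final entry dp[10][11] is also 7, so no common subsequence is longer.

7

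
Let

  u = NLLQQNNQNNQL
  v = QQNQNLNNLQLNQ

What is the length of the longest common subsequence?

Match Q (u #4, v #1) → Q (u #5, v #2) → N (u #6, v #3) → N (u #7, v #5) → N (u #9, v #7) → N (u #10, v #8) → Q (u #11, v #10) → L (u #12, v #11) — 8 characters in the same relative order in both, and the DP table's final entry dp[12][13] is also 8, so no common subsequence is longer.

8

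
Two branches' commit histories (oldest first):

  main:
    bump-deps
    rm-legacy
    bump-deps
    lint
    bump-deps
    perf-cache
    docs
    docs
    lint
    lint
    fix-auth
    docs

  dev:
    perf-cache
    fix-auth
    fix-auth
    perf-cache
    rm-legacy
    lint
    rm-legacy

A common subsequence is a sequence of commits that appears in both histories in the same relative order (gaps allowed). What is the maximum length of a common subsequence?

Match rm-legacy (main #2, dev #5), lint (main #4, dev #6) — 2 commits in the same relative order in both. dp[12][7] = 2 confirms this is the maximum.

2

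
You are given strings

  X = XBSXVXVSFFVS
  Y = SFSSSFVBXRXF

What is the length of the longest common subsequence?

Pick B at X[2]=Y[8] → X at X[4]=Y[9] → X at X[6]=Y[11] → F at X[10]=Y[12]; all 4 characters appear in both, in order. dp[12][12] = 4 confirms this is the maximum.

4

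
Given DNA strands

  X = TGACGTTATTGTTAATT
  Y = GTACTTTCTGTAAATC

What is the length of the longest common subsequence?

Taking T [1,2], then A [3,3], then C [4,4], then T [6,5], then T [7,6], then T [9,7], then T [10,9], then G [11,10], then T [12,11], then A [14,13], then A [15,14], then T [16,15] gives a common subsequence of length 12. Since dp[17][16] = 12, nothing longer is possible.

12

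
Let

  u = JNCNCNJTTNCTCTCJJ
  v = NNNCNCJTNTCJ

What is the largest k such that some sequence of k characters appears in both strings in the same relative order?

Taking N at u[2]=v[3], then C at u[3]=v[4], then N at u[4]=v[5], then C at u[5]=v[6], then J at u[7]=v[7], then T at u[9]=v[8], then N at u[10]=v[9], then T at u[14]=v[10], then C at u[15]=v[11], then J at u[17]=v[12] gives a common subsequence of length 10. The LCS DP gives dp[17][12] = 10, so this is optimal.

10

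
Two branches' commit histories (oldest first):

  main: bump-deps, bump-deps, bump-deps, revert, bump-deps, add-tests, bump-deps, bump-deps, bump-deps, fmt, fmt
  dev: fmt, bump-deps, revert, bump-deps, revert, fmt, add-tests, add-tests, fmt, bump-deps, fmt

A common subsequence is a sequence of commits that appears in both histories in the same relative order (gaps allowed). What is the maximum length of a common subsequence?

6

Match bump-deps [1,2], then bump-deps [3,4], then revert [4,5], then add-tests [6,8], then bump-deps [9,10], then fmt [11,11] — 6 commits in the same relative order in both. dp[11][11] = 6 confirms this is the maximum.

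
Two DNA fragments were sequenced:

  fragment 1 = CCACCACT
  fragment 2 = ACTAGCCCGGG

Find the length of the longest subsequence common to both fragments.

One common subsequence of length 5: C [1,2], then A [3,4], then C [4,6], then C [5,7], then C [7,8]. Since dp[8][11] = 5, nothing longer is possible.

5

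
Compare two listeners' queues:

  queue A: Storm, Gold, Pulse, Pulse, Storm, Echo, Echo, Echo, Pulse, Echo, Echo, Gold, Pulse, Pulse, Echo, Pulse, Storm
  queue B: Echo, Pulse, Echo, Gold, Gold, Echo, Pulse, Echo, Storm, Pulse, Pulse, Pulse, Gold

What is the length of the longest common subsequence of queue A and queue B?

Taking Pulse (queue A #4, queue B #2) → Echo (queue A #6, queue B #3) → Echo (queue A #8, queue B #6) → Pulse (queue A #9, queue B #7) → Echo (queue A #10, queue B #8) → Pulse (queue A #13, queue B #10) → Pulse (queue A #14, queue B #11) → Pulse (queue A #16, queue B #12) gives a common subsequence of length 8. dp[17][13] = 8 confirms this is the maximum.

8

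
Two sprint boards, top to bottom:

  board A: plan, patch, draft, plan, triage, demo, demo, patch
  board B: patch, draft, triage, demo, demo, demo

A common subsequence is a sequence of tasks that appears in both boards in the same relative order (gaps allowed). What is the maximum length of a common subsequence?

5

Taking patch [2,1]; then draft [3,2]; then triage [5,3]; then demo [6,5]; then demo [7,6] gives a common subsequence of length 5. dp[8][6] = 5 confirms this is the maximum.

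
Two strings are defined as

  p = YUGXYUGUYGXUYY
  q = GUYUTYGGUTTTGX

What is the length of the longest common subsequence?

Match Y (p #1, q #3); then U (p #2, q #4); then G (p #3, q #7); then G (p #7, q #8); then U (p #8, q #9); then G (p #10, q #13); then X (p #11, q #14) — 7 characters in the same relative order in both. Since dp[14][14] = 7, nothing longer is possible.

7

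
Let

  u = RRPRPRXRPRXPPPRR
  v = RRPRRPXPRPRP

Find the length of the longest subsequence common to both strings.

10

Match R [1,1]; then R [2,2]; then P [3,3]; then R [4,5]; then P [5,6]; then X [7,7]; then R [8,9]; then P [9,10]; then R [10,11]; then P [14,12] — 10 characters in the same relative order in both. dp[16][12] = 10 confirms this is the maximum.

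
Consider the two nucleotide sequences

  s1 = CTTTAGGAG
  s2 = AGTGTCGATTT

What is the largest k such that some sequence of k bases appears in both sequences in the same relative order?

One common subsequence of length 4: C [1,6]; then T [2,9]; then T [3,10]; then T [4,11]. Since dp[9][11] = 4, nothing longer is possible.

4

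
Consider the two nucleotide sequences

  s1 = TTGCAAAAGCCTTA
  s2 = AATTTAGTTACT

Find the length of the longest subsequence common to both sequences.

7

Match T (s1 #1, s2 #4), T (s1 #2, s2 #5), A (s1 #8, s2 #6), G (s1 #9, s2 #7), T (s1 #12, s2 #8), T (s1 #13, s2 #9), A (s1 #14, s2 #10) — 7 bases in the same relative order in both. The LCS DP gives dp[14][12] = 7, so this is optimal.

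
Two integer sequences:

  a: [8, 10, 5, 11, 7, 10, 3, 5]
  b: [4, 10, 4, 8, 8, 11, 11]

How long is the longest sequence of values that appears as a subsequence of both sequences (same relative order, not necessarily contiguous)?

Let dp[i][j] be the LCS length of the first i values of a and the first j values of b. dp[i][j] = dp[i-1][j-1]+1 when the i-th and j-th values match, else max(dp[i-1][j], dp[i][j-1]).
    ·  4 10  4  8  8 11 11
 ·  0  0  0  0  0  0  0  0
 8  0  0  0  0  1  1  1  1
10  0  0  1  1  1  1  1  1
 5  0  0  1  1  1  1  1  1
11  0  0  1  1  1  1  2  2
 7  0  0  1  1  1  1  2  2
10  0  0  1  1  1  1  2  2
 3  0  0  1  1  1  1  2  2
 5  0  0  1  1  1  1  2  2
dp[8][7] = 2. One LCS (by backtracking along matches): 8, 11.

2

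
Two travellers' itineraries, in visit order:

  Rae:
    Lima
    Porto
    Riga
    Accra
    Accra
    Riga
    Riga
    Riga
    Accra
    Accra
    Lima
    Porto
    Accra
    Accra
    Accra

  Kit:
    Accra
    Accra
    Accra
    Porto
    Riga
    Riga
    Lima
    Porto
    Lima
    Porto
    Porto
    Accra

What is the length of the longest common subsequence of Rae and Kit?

One common subsequence of length 7: Accra at Rae[4]=Kit[2], Accra at Rae[5]=Kit[3], Riga at Rae[6]=Kit[5], Riga at Rae[7]=Kit[6], Lima at Rae[11]=Kit[9], Porto at Rae[12]=Kit[11], Accra at Rae[15]=Kit[12]. The LCS DP gives dp[15][12] = 7, so this is optimal.

7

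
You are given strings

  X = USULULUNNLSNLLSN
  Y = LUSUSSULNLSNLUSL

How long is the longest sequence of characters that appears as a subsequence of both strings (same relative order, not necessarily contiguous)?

Pick U [1,2], S [2,3], U [3,4], U [5,7], L [6,8], N [9,9], L [10,10], S [11,11], N [12,12], L [13,13], L [14,16]; all 11 characters appear in both, in order. Since dp[16][16] = 11, nothing longer is possible.

11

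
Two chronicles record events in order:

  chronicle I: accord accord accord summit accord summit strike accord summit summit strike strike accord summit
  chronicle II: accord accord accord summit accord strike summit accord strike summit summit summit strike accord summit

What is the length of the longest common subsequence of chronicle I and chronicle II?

One common subsequence of length 12: accord at chronicle I[1]=chronicle II[1]; then accord at chronicle I[2]=chronicle II[2]; then accord at chronicle I[3]=chronicle II[3]; then summit at chronicle I[4]=chronicle II[4]; then accord at chronicle I[5]=chronicle II[5]; then summit at chronicle I[6]=chronicle II[7]; then strike at chronicle I[7]=chronicle II[9]; then summit at chronicle I[9]=chronicle II[11]; then summit at chronicle I[10]=chronicle II[12]; then strike at chronicle I[12]=chronicle II[13]; then accord at chronicle I[13]=chronicle II[14]; then summit at chronicle I[14]=chronicle II[15]. dp[14][15] = 12 confirms this is the maximum.

12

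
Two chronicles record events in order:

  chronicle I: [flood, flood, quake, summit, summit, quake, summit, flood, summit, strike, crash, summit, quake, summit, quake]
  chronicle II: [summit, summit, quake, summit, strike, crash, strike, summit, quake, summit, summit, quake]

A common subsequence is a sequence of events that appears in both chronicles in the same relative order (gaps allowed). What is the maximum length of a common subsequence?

Match summit at chronicle I[4]=chronicle II[1]; then summit at chronicle I[5]=chronicle II[2]; then quake at chronicle I[6]=chronicle II[3]; then summit at chronicle I[9]=chronicle II[4]; then strike at chronicle I[10]=chronicle II[5]; then crash at chronicle I[11]=chronicle II[6]; then summit at chronicle I[12]=chronicle II[8]; then quake at chronicle I[13]=chronicle II[9]; then summit at chronicle I[14]=chronicle II[11]; then quake at chronicle I[15]=chronicle II[12] — 10 events in the same relative order in both, and the DP table's final entry dp[15][12] is also 10, so no common subsequence is longer.

10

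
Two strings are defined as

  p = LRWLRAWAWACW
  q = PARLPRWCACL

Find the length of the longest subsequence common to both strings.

Pick R [2,3] → L [4,4] → R [5,6] → W [7,7] → A [10,9] → C [11,10]; all 6 characters appear in both, in order. The LCS DP gives dp[12][11] = 6, so this is optimal.

6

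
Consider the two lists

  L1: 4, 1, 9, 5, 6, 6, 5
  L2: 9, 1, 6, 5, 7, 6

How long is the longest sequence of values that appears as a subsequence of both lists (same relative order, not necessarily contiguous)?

3

Let dp[i][j] be the LCS length of the first i values of L1 and the first j values of L2. dp[i][j] = dp[i-1][j-1]+1 when the i-th and j-th values match, else max(dp[i-1][j], dp[i][j-1]).
    ·  9  1  6  5  7  6
 ·  0  0  0  0  0  0  0
 4  0  0  0  0  0  0  0
 1  0  0  1  1  1  1  1
 9  0  1  1  1  1  1  1
 5  0  1  1  1  2  2  2
 6  0  1  1  2  2  2  3
 6  0  1  1  2  2  2  3
 5  0  1  1  2  3  3  3
dp[7][6] = 3. One LCS (by backtracking along matches): 1, 5, 6.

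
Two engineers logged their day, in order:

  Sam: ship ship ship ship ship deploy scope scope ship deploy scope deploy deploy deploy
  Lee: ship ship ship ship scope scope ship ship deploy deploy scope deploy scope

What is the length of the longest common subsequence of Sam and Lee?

One common subsequence of length 10: ship [2,1], then ship [3,2], then ship [4,3], then ship [5,4], then scope [7,5], then scope [8,6], then ship [9,8], then deploy [10,10], then scope [11,11], then deploy [12,12], and the DP table's final entry dp[14][13] is also 10, so no common subsequence is longer.

10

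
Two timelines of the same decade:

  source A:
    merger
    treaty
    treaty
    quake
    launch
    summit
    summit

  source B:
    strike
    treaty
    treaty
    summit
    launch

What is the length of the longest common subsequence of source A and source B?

Match treaty [2,2], treaty [3,3], launch [5,5] — 3 events in the same relative order in both. dp[7][5] = 3 confirms this is the maximum.

3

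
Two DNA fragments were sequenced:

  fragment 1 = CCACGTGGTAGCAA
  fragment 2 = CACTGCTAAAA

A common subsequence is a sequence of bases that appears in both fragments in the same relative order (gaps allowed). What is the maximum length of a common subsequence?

Match C [2,1], A [3,2], C [4,3], T [6,4], G [7,5], T [9,7], A [10,9], A [13,10], A [14,11] — 9 bases in the same relative order in both. Since dp[14][11] = 9, nothing longer is possible.

9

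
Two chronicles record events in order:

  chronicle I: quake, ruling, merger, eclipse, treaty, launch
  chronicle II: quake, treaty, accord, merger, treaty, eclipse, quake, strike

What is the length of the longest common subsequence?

Match quake [1,1]; then merger [3,4]; then eclipse [4,6] — 3 events in the same relative order in both. dp[6][8] = 3 confirms this is the maximum.

3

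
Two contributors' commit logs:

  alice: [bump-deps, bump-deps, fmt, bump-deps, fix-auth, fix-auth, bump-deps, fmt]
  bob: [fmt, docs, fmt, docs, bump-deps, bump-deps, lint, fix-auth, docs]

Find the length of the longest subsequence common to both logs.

Pick bump-deps at alice[1]=bob[5] → bump-deps at alice[2]=bob[6] → fix-auth at alice[5]=bob[8]; all 3 commits appear in both, in order, and the DP table's final entry dp[8][9] is also 3, so no common subsequence is longer.

3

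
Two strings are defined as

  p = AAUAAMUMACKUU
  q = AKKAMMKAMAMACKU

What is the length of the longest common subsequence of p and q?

9

Pick A [1,1] → A [2,4] → A [4,8] → A [5,10] → M [8,11] → A [9,12] → C [10,13] → K [11,14] → U [13,15]; all 9 characters appear in both, in order, and the DP table's final entry dp[13][15] is also 9, so no common subsequence is longer.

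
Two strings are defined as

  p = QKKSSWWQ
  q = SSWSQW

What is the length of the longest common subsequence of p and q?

One common subsequence of length 4: S at p[4]=q[1], S at p[5]=q[2], W at p[6]=q[3], W at p[7]=q[6]. The LCS DP gives dp[8][6] = 4, so this is optimal.

4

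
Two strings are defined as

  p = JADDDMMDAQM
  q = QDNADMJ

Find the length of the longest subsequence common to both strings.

3

One common subsequence of length 3: A at p[2]=q[4], D at p[5]=q[5], M at p[6]=q[6]. Since dp[11][7] = 3, nothing longer is possible.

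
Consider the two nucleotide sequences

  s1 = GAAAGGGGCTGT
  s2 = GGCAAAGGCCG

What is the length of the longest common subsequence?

Let dp[i][j] be the LCS length of the first i bases of s1 and the first j bases of s2. dp[i][j] = dp[i-1][j-1]+1 when the i-th and j-th bases match, else max(dp[i-1][j], dp[i][j-1]).
    ·  G  G  C  A  A  A  G  G  C  C  G
 ·  0  0  0  0  0  0  0  0  0  0  0  0
 G  0  1  1  1  1  1  1  1  1  1  1  1
 A  0  1  1  1  2  2  2  2  2  2  2  2
 A  0  1  1  1  2  3  3  3  3  3  3  3
 A  0  1  1  1  2  3  4  4  4  4  4  4
 G  0  1  2  2  2  3  4  5  5  5  5  5
 G  0  1  2  2  2  3  4  5  6  6  6  6
 G  0  1  2  2  2  3  4  5  6  6  6  7
 G  0  1  2  2  2  3  4  5  6  6  6  7
 C  0  1  2  3  3  3  4  5  6  7  7  7
 T  0  1  2  3  3  3  4  5  6  7  7  7
 G  0  1  2  3  3  3  4  5  6  7  7  8
 T  0  1  2  3  3  3  4  5  6  7  7  8
dp[12][11] = 8. One LCS (by backtracking along matches): GAAAGGCG.

8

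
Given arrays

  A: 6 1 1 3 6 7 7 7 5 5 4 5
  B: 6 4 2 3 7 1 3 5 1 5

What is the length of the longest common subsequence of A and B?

5

One common subsequence of length 5: 6 (A #1, B #1) → 1 (A #3, B #6) → 3 (A #4, B #7) → 5 (A #9, B #8) → 5 (A #12, B #10). The LCS DP gives dp[12][10] = 5, so this is optimal.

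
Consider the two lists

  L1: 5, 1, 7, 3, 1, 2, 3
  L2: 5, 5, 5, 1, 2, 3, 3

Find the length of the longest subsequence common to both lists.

4

Taking 5 at L1[1]=L2[3], then 1 at L1[2]=L2[4], then 3 at L1[4]=L2[6], then 3 at L1[7]=L2[7] gives a common subsequence of length 4. dp[7][7] = 4 confirms this is the maximum.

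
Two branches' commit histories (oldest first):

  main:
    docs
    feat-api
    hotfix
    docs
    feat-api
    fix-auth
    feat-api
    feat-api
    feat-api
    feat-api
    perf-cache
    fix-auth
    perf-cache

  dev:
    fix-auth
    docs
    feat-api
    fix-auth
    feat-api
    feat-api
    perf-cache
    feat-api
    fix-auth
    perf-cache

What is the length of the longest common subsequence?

Taking docs [4,2] → feat-api [5,3] → fix-auth [6,4] → feat-api [7,5] → feat-api [8,6] → feat-api [10,8] → fix-auth [12,9] → perf-cache [13,10] gives a common subsequence of length 8, and the DP table's final entry dp[13][10] is also 8, so no common subsequence is longer.

8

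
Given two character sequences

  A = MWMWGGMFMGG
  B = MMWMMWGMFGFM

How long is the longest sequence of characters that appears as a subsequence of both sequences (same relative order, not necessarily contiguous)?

8

Taking M [1,2]; then W [2,3]; then M [3,5]; then W [4,6]; then G [5,7]; then G [6,10]; then F [8,11]; then M [9,12] gives a common subsequence of length 8, and the DP table's final entry dp[11][12] is also 8, so no common subsequence is longer.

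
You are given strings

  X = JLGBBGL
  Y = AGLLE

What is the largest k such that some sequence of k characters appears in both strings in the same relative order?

2

Pick L [2,3], L [7,4]; all 2 characters appear in both, in order. The LCS DP gives dp[7][5] = 2, so this is optimal.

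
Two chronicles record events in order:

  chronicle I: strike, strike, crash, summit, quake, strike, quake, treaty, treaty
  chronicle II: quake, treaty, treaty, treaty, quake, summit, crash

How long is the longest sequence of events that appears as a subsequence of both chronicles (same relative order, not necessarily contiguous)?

Match quake (chronicle I #5, chronicle II #1) → treaty (chronicle I #8, chronicle II #3) → treaty (chronicle I #9, chronicle II #4) — 3 events in the same relative order in both. The LCS DP gives dp[9][7] = 3, so this is optimal.

3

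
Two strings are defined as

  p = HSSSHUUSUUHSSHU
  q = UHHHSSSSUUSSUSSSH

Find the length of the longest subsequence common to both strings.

Pick H [1,4], then S [2,6], then S [3,7], then S [4,8], then U [6,9], then U [7,10], then S [8,12], then U [9,13], then S [12,15], then S [13,16], then H [14,17]; all 11 characters appear in both, in order. Since dp[15][17] = 11, nothing longer is possible.

11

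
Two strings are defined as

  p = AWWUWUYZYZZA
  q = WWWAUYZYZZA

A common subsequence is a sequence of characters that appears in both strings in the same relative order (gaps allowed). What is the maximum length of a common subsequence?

10

Match W [2,1], then W [3,2], then W [5,3], then U [6,5], then Y [7,6], then Z [8,7], then Y [9,8], then Z [10,9], then Z [11,10], then A [12,11] — 10 characters in the same relative order in both. The LCS DP gives dp[12][11] = 10, so this is optimal.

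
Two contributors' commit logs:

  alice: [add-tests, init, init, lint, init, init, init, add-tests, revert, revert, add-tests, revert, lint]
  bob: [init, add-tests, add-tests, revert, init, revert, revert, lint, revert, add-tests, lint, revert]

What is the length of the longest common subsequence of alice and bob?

One common subsequence of length 6: add-tests at alice[1]=bob[3] → init at alice[2]=bob[5] → lint at alice[4]=bob[8] → revert at alice[10]=bob[9] → add-tests at alice[11]=bob[10] → revert at alice[12]=bob[12], and the DP table's final entry dp[13][12] is also 6, so no common subsequence is longer.

6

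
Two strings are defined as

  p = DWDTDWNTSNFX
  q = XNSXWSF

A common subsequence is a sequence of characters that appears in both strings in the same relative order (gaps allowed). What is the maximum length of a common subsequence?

One common subsequence of length 3: W at p[6]=q[5], S at p[9]=q[6], F at p[11]=q[7]. The LCS DP gives dp[12][7] = 3, so this is optimal.

3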